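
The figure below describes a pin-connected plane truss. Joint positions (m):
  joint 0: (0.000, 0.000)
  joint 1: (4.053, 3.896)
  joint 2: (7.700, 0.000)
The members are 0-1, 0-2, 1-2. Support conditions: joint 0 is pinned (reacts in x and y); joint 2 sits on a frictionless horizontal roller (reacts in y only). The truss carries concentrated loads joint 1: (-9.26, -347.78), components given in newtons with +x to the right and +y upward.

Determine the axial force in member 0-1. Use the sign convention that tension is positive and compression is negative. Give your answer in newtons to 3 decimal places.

-244.452

N=3 nodes, M=3 members, R=3 reactions → 2N=6, M+R=6
member 0 (0-1): L=5.6219, (cx,cy)=(0.7209,0.6930)
member 1 (0-2): L=7.7000, (cx,cy)=(1.0000,0.0000)
member 2 (1-2): L=5.3366, (cx,cy)=(0.6834,-0.7301)
solve A·x = −loads:
  F[0-1] = -244.4519 N (compression)
  F[0-2] = +166.9733 N (tension)
  F[1-2] = -244.3300 N (compression)
  Rx@0 = +9.2600 N
  Ry@0 = +169.4066 N
  Ry@2 = +178.3734 N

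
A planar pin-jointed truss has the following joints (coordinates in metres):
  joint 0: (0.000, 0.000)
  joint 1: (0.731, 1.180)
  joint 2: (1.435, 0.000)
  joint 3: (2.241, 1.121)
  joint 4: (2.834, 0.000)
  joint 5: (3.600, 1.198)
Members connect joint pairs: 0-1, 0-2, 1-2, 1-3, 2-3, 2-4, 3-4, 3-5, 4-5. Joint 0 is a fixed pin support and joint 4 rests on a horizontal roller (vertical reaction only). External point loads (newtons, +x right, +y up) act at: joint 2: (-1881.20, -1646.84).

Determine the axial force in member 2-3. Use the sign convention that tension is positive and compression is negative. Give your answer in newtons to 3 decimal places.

N=6 nodes, M=9 members, R=3 reactions → 2N=12, M+R=12
member 0 (0-1): L=1.3881, (cx,cy)=(0.5266,0.8501)
member 1 (0-2): L=1.4350, (cx,cy)=(1.0000,0.0000)
member 2 (1-2): L=1.3741, (cx,cy)=(0.5124,-0.8588)
member 3 (1-3): L=1.5112, (cx,cy)=(0.9992,-0.0390)
member 4 (2-3): L=1.3807, (cx,cy)=(0.5838,0.8119)
member 5 (2-4): L=1.3990, (cx,cy)=(1.0000,0.0000)
member 6 (3-4): L=1.2682, (cx,cy)=(0.4676,-0.8839)
member 7 (3-5): L=1.3612, (cx,cy)=(0.9984,0.0566)
member 8 (4-5): L=1.4220, (cx,cy)=(0.5387,0.8425)
solve A·x = −loads:
  F[0-1] = -956.3155 N (compression)
  F[0-2] = -1377.5781 N (compression)
  F[1-2] = +992.7067 N (tension)
  F[1-3] = -1013.0112 N (compression)
  F[2-3] = +978.3352 N (tension)
  F[2-4] = +441.1157 N (tension)
  F[3-4] = -943.3656 N (compression)
  F[3-5] = +0.0000 N (tension)
  F[4-5] = -0.0000 N (compression)
  Rx@0 = +1881.2000 N
  Ry@0 = +812.9602 N
  Ry@4 = +833.8798 N

978.335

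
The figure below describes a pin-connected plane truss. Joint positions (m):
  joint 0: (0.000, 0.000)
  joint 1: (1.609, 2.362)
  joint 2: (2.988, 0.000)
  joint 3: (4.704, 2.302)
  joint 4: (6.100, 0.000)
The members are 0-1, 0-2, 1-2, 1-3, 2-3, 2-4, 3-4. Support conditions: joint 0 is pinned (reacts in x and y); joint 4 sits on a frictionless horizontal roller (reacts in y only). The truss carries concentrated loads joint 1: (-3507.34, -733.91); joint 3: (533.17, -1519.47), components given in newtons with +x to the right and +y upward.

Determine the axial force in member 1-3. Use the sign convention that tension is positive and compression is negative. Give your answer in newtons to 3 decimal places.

1364.602

N=5 nodes, M=7 members, R=3 reactions → 2N=10, M+R=10
member 0 (0-1): L=2.8580, (cx,cy)=(0.5630,0.8265)
member 1 (0-2): L=2.9880, (cx,cy)=(1.0000,0.0000)
member 2 (1-2): L=2.7351, (cx,cy)=(0.5042,-0.8636)
member 3 (1-3): L=3.0956, (cx,cy)=(0.9998,-0.0194)
member 4 (2-3): L=2.8712, (cx,cy)=(0.5977,0.8018)
member 5 (2-4): L=3.1120, (cx,cy)=(1.0000,0.0000)
member 6 (3-4): L=2.6922, (cx,cy)=(0.5185,-0.8551)
solve A·x = −loads:
  F[0-1] = -2474.3270 N (compression)
  F[0-2] = -1581.1503 N (compression)
  F[1-2] = +1487.4865 N (tension)
  F[1-3] = +1364.6019 N (tension)
  F[2-3] = -1602.2203 N (compression)
  F[2-4] = +126.4025 N (tension)
  F[3-4] = -243.7699 N (compression)
  Rx@0 = +2974.1700 N
  Ry@0 = +2044.9426 N
  Ry@4 = +208.4374 N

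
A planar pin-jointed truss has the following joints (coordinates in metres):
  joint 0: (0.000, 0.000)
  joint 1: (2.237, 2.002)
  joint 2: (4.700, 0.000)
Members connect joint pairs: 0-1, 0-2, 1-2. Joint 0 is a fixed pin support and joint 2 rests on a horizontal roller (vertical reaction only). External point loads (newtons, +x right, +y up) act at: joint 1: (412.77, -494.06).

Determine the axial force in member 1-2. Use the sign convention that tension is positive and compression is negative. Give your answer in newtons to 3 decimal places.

-651.567

N=3 nodes, M=3 members, R=3 reactions → 2N=6, M+R=6
member 0 (0-1): L=3.0020, (cx,cy)=(0.7452,0.6669)
member 1 (0-2): L=4.7000, (cx,cy)=(1.0000,0.0000)
member 2 (1-2): L=3.1740, (cx,cy)=(0.7760,-0.6307)
solve A·x = −loads:
  F[0-1] = -124.5887 N (compression)
  F[0-2] = +505.6089 N (tension)
  F[1-2] = -651.5673 N (compression)
  Rx@0 = -412.7700 N
  Ry@0 = +83.0860 N
  Ry@2 = +410.9740 N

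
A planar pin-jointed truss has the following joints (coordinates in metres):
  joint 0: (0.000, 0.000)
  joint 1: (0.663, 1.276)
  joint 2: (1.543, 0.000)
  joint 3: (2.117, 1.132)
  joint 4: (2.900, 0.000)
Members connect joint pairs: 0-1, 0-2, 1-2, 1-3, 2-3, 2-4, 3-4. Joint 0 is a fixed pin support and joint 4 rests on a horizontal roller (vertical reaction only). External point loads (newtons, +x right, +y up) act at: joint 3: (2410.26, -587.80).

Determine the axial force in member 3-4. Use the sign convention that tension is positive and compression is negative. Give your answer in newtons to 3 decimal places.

N=5 nodes, M=7 members, R=3 reactions → 2N=10, M+R=10
member 0 (0-1): L=1.4380, (cx,cy)=(0.4611,0.8874)
member 1 (0-2): L=1.5430, (cx,cy)=(1.0000,0.0000)
member 2 (1-2): L=1.5500, (cx,cy)=(0.5677,-0.8232)
member 3 (1-3): L=1.4611, (cx,cy)=(0.9951,-0.0986)
member 4 (2-3): L=1.2692, (cx,cy)=(0.4522,0.8919)
member 5 (2-4): L=1.3570, (cx,cy)=(1.0000,0.0000)
member 6 (3-4): L=1.3764, (cx,cy)=(0.5689,-0.8224)
solve A·x = −loads:
  F[0-1] = +881.4036 N (tension)
  F[0-2] = +2003.8729 N (tension)
  F[1-2] = -1072.2149 N (compression)
  F[1-3] = +1020.0849 N (tension)
  F[2-3] = +989.6504 N (tension)
  F[2-4] = +947.5729 N (tension)
  F[3-4] = -1665.7110 N (compression)
  Rx@0 = -2410.2600 N
  Ry@0 = -782.1265 N
  Ry@4 = +1369.9265 N

-1665.711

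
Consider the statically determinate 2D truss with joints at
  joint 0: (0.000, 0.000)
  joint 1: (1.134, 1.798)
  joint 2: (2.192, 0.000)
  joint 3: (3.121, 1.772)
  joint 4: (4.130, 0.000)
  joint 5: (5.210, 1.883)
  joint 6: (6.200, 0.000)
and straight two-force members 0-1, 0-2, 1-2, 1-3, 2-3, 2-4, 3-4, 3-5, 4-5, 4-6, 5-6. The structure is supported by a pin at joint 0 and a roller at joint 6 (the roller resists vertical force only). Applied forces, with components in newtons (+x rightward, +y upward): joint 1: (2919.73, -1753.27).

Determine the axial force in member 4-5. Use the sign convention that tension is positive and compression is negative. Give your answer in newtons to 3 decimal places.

1426.868

N=7 nodes, M=11 members, R=3 reactions → 2N=14, M+R=14
member 0 (0-1): L=2.1257, (cx,cy)=(0.5335,0.8458)
member 1 (0-2): L=2.1920, (cx,cy)=(1.0000,0.0000)
member 2 (1-2): L=2.0862, (cx,cy)=(0.5071,-0.8619)
member 3 (1-3): L=1.9872, (cx,cy)=(0.9999,-0.0131)
member 4 (2-3): L=2.0008, (cx,cy)=(0.4643,0.8857)
member 5 (2-4): L=1.9380, (cx,cy)=(1.0000,0.0000)
member 6 (3-4): L=2.0391, (cx,cy)=(0.4948,-0.8690)
member 7 (3-5): L=2.0919, (cx,cy)=(0.9986,0.0531)
member 8 (4-5): L=2.1707, (cx,cy)=(0.4975,0.8674)
member 9 (4-6): L=2.0700, (cx,cy)=(1.0000,0.0000)
member 10 (5-6): L=2.1274, (cx,cy)=(0.4654,-0.8851)
solve A·x = −loads:
  F[0-1] = -692.6612 N (compression)
  F[0-2] = +3289.2384 N (tension)
  F[1-2] = -1314.6968 N (compression)
  F[1-3] = -2622.7199 N (compression)
  F[2-3] = +1279.3604 N (tension)
  F[2-4] = +2028.4571 N (tension)
  F[3-4] = -1424.3261 N (compression)
  F[3-5] = -1325.5421 N (compression)
  F[4-5] = +1426.8684 N (tension)
  F[4-6] = +613.7687 N (tension)
  F[5-6] = -1318.9146 N (compression)
  Rx@0 = -2919.7300 N
  Ry@0 = +585.8696 N
  Ry@6 = +1167.4004 N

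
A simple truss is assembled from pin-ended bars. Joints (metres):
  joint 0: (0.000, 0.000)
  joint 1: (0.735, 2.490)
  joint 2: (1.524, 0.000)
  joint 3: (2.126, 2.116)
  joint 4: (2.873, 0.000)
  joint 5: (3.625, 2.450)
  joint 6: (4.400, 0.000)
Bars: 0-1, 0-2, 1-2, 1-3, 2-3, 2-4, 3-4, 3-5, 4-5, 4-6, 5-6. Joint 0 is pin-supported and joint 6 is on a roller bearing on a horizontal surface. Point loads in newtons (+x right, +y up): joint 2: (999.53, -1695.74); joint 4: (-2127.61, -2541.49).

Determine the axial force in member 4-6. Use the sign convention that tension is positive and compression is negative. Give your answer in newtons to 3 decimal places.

710.729

N=7 nodes, M=11 members, R=3 reactions → 2N=14, M+R=14
member 0 (0-1): L=2.5962, (cx,cy)=(0.2831,0.9591)
member 1 (0-2): L=1.5240, (cx,cy)=(1.0000,0.0000)
member 2 (1-2): L=2.6120, (cx,cy)=(0.3021,-0.9533)
member 3 (1-3): L=1.4404, (cx,cy)=(0.9657,-0.2596)
member 4 (2-3): L=2.2000, (cx,cy)=(0.2736,0.9618)
member 5 (2-4): L=1.3490, (cx,cy)=(1.0000,0.0000)
member 6 (3-4): L=2.2440, (cx,cy)=(0.3329,-0.9430)
member 7 (3-5): L=1.5358, (cx,cy)=(0.9761,0.2175)
member 8 (4-5): L=2.5628, (cx,cy)=(0.2934,0.9560)
member 9 (4-6): L=1.5270, (cx,cy)=(1.0000,0.0000)
member 10 (5-6): L=2.5697, (cx,cy)=(0.3016,-0.9534)
solve A·x = −loads:
  F[0-1] = -2075.3129 N (compression)
  F[0-2] = -540.5494 N (compression)
  F[1-2] = +2463.5399 N (tension)
  F[1-3] = -1378.9764 N (compression)
  F[2-3] = -678.6224 N (compression)
  F[2-4] = -610.2301 N (compression)
  F[3-4] = -42.6937 N (compression)
  F[3-5] = -1540.0292 N (compression)
  F[4-5] = +2700.6269 N (tension)
  F[4-6] = +710.7288 N (tension)
  F[5-6] = -2356.5517 N (compression)
  Rx@0 = +1128.0800 N
  Ry@0 = +1990.4099 N
  Ry@6 = +2246.8201 N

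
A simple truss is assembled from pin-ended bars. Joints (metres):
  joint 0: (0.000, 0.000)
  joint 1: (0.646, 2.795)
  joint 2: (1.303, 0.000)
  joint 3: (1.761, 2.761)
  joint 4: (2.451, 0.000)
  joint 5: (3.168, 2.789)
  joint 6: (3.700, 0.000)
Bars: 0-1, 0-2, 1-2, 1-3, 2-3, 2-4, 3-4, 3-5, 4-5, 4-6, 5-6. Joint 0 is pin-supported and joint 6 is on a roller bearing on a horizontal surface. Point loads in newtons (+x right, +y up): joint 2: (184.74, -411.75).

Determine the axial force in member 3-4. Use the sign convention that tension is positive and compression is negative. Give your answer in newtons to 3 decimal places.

-150.801

N=7 nodes, M=11 members, R=3 reactions → 2N=14, M+R=14
member 0 (0-1): L=2.8687, (cx,cy)=(0.2252,0.9743)
member 1 (0-2): L=1.3030, (cx,cy)=(1.0000,0.0000)
member 2 (1-2): L=2.8712, (cx,cy)=(0.2288,-0.9735)
member 3 (1-3): L=1.1155, (cx,cy)=(0.9995,-0.0305)
member 4 (2-3): L=2.7987, (cx,cy)=(0.1636,0.9865)
member 5 (2-4): L=1.1480, (cx,cy)=(1.0000,0.0000)
member 6 (3-4): L=2.8459, (cx,cy)=(0.2425,-0.9702)
member 7 (3-5): L=1.4073, (cx,cy)=(0.9998,0.0199)
member 8 (4-5): L=2.8797, (cx,cy)=(0.2490,0.9685)
member 9 (4-6): L=1.2490, (cx,cy)=(1.0000,0.0000)
member 10 (5-6): L=2.8393, (cx,cy)=(0.1874,-0.9823)
solve A·x = −loads:
  F[0-1] = -273.7793 N (compression)
  F[0-2] = +246.3925 N (tension)
  F[1-2] = +277.9411 N (tension)
  F[1-3] = -125.3108 N (compression)
  F[2-3] = +143.1127 N (tension)
  F[2-4] = +101.8328 N (tension)
  F[3-4] = -150.8011 N (compression)
  F[3-5] = -65.2836 N (compression)
  F[4-5] = +151.0589 N (tension)
  F[4-6] = +27.6592 N (tension)
  F[5-6] = -147.6172 N (compression)
  Rx@0 = -184.7400 N
  Ry@0 = +266.7472 N
  Ry@6 = +145.0028 N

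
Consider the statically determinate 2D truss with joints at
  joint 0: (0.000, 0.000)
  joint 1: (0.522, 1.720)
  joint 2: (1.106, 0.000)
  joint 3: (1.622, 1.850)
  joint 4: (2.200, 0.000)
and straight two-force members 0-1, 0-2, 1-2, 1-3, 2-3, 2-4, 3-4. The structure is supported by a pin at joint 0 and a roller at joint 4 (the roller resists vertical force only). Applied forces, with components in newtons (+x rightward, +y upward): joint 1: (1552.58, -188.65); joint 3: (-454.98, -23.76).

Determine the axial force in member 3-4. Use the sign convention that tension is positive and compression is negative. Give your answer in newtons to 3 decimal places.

-936.112

N=5 nodes, M=7 members, R=3 reactions → 2N=10, M+R=10
member 0 (0-1): L=1.7975, (cx,cy)=(0.2904,0.9569)
member 1 (0-2): L=1.1060, (cx,cy)=(1.0000,0.0000)
member 2 (1-2): L=1.8164, (cx,cy)=(0.3215,-0.9469)
member 3 (1-3): L=1.1077, (cx,cy)=(0.9931,0.1174)
member 4 (2-3): L=1.9206, (cx,cy)=(0.2687,0.9632)
member 5 (2-4): L=1.0940, (cx,cy)=(1.0000,0.0000)
member 6 (3-4): L=1.9382, (cx,cy)=(0.2982,-0.9545)
solve A·x = −loads:
  F[0-1] = +711.7835 N (tension)
  F[0-2] = +890.8918 N (tension)
  F[1-2] = -1044.5849 N (compression)
  F[1-3] = -1017.0585 N (compression)
  F[2-3] = +1026.8790 N (tension)
  F[2-4] = +279.1639 N (tension)
  F[3-4] = -936.1122 N (compression)
  Rx@0 = -1097.6000 N
  Ry@0 = -681.1076 N
  Ry@4 = +893.5176 N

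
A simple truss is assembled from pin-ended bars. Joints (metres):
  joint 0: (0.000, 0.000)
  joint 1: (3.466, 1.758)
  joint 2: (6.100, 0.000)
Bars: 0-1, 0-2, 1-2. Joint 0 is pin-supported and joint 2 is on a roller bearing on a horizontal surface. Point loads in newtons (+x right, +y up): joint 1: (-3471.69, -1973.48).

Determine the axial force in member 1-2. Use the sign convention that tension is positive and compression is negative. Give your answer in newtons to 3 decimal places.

N=3 nodes, M=3 members, R=3 reactions → 2N=6, M+R=6
member 0 (0-1): L=3.8864, (cx,cy)=(0.8918,0.4524)
member 1 (0-2): L=6.1000, (cx,cy)=(1.0000,0.0000)
member 2 (1-2): L=3.1668, (cx,cy)=(0.8318,-0.5551)
solve A·x = −loads:
  F[0-1] = -4095.6669 N (compression)
  F[0-2] = +180.9867 N (tension)
  F[1-2] = -217.5951 N (compression)
  Rx@0 = +3471.6900 N
  Ry@0 = +1852.6848 N
  Ry@2 = +120.7952 N

-217.595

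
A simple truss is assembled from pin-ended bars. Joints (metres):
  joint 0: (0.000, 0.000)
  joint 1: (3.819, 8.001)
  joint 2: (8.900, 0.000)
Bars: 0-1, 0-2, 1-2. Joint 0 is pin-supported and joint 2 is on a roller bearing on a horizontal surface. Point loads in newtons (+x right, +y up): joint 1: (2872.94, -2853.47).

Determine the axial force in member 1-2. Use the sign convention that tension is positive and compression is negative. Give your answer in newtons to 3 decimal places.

N=3 nodes, M=3 members, R=3 reactions → 2N=6, M+R=6
member 0 (0-1): L=8.8657, (cx,cy)=(0.4308,0.9025)
member 1 (0-2): L=8.9000, (cx,cy)=(1.0000,0.0000)
member 2 (1-2): L=9.4780, (cx,cy)=(0.5361,-0.8442)
solve A·x = −loads:
  F[0-1] = +1056.7688 N (tension)
  F[0-2] = +2417.7253 N (tension)
  F[1-2] = -4509.9805 N (compression)
  Rx@0 = -2872.9400 N
  Ry@0 = -953.6980 N
  Ry@2 = +3807.1680 N

-4509.980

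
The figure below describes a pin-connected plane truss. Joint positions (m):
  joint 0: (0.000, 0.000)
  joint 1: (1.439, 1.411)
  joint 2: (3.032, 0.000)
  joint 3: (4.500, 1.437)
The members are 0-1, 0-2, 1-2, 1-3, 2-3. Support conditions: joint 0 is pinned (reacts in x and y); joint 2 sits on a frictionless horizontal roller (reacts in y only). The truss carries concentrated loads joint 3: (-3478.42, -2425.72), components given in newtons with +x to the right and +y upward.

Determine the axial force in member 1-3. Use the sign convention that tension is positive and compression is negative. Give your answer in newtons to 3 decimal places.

N=4 nodes, M=5 members, R=3 reactions → 2N=8, M+R=8
member 0 (0-1): L=2.0154, (cx,cy)=(0.7140,0.7001)
member 1 (0-2): L=3.0320, (cx,cy)=(1.0000,0.0000)
member 2 (1-2): L=2.1280, (cx,cy)=(0.7486,-0.6631)
member 3 (1-3): L=3.0611, (cx,cy)=(1.0000,0.0085)
member 4 (2-3): L=2.0543, (cx,cy)=(0.7146,0.6995)
solve A·x = −loads:
  F[0-1] = -677.1928 N (compression)
  F[0-2] = -2994.8913 N (compression)
  F[1-2] = +702.1319 N (tension)
  F[1-3] = -1009.1634 N (compression)
  F[2-3] = -3455.4327 N (compression)
  Rx@0 = +3478.4200 N
  Ry@0 = +474.1202 N
  Ry@2 = +1951.5998 N

-1009.163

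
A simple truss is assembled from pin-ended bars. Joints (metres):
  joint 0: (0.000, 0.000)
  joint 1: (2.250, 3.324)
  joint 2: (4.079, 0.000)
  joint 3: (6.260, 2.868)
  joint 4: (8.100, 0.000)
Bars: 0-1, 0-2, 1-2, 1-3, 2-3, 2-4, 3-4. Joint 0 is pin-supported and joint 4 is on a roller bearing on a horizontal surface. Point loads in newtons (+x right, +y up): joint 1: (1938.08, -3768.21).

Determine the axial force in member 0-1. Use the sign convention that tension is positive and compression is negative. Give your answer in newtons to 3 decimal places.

-2325.936

N=5 nodes, M=7 members, R=3 reactions → 2N=10, M+R=10
member 0 (0-1): L=4.0139, (cx,cy)=(0.5606,0.8281)
member 1 (0-2): L=4.0790, (cx,cy)=(1.0000,0.0000)
member 2 (1-2): L=3.7940, (cx,cy)=(0.4821,-0.8761)
member 3 (1-3): L=4.0358, (cx,cy)=(0.9936,-0.1130)
member 4 (2-3): L=3.6031, (cx,cy)=(0.6053,0.7960)
member 5 (2-4): L=4.0210, (cx,cy)=(1.0000,0.0000)
member 6 (3-4): L=3.4075, (cx,cy)=(0.5400,-0.8417)
solve A·x = −loads:
  F[0-1] = -2325.9359 N (compression)
  F[0-2] = +3241.8849 N (tension)
  F[1-2] = -1793.9734 N (compression)
  F[1-3] = -2392.3648 N (compression)
  F[2-3] = +1974.5936 N (tension)
  F[2-4] = +1181.7930 N (tension)
  F[3-4] = -2188.5620 N (compression)
  Rx@0 = -1938.0800 N
  Ry@0 = +1926.1544 N
  Ry@4 = +1842.0556 N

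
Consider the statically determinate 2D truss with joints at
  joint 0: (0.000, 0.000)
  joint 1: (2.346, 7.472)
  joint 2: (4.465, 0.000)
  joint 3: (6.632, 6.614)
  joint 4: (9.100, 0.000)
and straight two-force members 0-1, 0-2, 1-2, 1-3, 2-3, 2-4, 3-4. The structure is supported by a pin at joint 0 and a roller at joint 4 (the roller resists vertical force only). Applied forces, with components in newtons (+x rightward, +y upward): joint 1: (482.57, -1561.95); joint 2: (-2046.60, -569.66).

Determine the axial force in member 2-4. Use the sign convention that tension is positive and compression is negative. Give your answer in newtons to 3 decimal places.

402.410

N=5 nodes, M=7 members, R=3 reactions → 2N=10, M+R=10
member 0 (0-1): L=7.8316, (cx,cy)=(0.2996,0.9541)
member 1 (0-2): L=4.4650, (cx,cy)=(1.0000,0.0000)
member 2 (1-2): L=7.7667, (cx,cy)=(0.2728,-0.9621)
member 3 (1-3): L=4.3710, (cx,cy)=(0.9805,-0.1963)
member 4 (2-3): L=6.9599, (cx,cy)=(0.3114,0.9503)
member 5 (2-4): L=4.6350, (cx,cy)=(1.0000,0.0000)
member 6 (3-4): L=7.0595, (cx,cy)=(0.3496,-0.9369)
solve A·x = −loads:
  F[0-1] = -1103.8802 N (compression)
  F[0-2] = -1233.3579 N (compression)
  F[1-2] = -381.2474 N (compression)
  F[1-3] = -723.2966 N (compression)
  F[2-3] = +985.4246 N (tension)
  F[2-4] = +402.4104 N (tension)
  F[3-4] = -1151.0542 N (compression)
  Rx@0 = +1564.0300 N
  Ry@0 = +1053.1892 N
  Ry@4 = +1078.4208 N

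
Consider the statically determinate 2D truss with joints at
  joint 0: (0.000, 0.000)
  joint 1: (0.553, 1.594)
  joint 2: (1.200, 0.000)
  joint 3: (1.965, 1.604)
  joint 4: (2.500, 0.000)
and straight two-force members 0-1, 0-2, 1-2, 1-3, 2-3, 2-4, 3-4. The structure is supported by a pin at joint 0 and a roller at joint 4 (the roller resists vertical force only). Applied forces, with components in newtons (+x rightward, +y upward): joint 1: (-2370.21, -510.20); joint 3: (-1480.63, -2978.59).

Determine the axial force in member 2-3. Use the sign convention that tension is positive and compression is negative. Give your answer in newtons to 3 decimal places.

N=5 nodes, M=7 members, R=3 reactions → 2N=10, M+R=10
member 0 (0-1): L=1.6872, (cx,cy)=(0.3278,0.9448)
member 1 (0-2): L=1.2000, (cx,cy)=(1.0000,0.0000)
member 2 (1-2): L=1.7203, (cx,cy)=(0.3761,-0.9266)
member 3 (1-3): L=1.4120, (cx,cy)=(1.0000,0.0071)
member 4 (2-3): L=1.7771, (cx,cy)=(0.4305,0.9026)
member 5 (2-4): L=1.3000, (cx,cy)=(1.0000,0.0000)
member 6 (3-4): L=1.6909, (cx,cy)=(0.3164,-0.9486)
solve A·x = −loads:
  F[0-1] = -3700.3882 N (compression)
  F[0-2] = -2637.9937 N (compression)
  F[1-2] = +3221.9485 N (tension)
  F[1-3] = -54.4008 N (compression)
  F[2-3] = -3307.5491 N (compression)
  F[2-4] = -2.3982 N (compression)
  F[3-4] = +7.5795 N (tension)
  Rx@0 = +3850.8400 N
  Ry@0 = +3495.9801 N
  Ry@4 = -7.1901 N

-3307.549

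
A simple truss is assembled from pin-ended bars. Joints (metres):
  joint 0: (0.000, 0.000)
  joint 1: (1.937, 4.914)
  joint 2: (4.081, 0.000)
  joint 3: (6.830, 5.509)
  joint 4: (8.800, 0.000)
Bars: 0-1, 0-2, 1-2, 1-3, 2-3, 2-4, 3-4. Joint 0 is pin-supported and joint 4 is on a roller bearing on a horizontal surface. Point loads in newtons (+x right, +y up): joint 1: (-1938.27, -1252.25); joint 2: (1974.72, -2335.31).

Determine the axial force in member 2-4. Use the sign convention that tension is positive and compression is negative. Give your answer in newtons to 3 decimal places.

N=5 nodes, M=7 members, R=3 reactions → 2N=10, M+R=10
member 0 (0-1): L=5.2820, (cx,cy)=(0.3667,0.9303)
member 1 (0-2): L=4.0810, (cx,cy)=(1.0000,0.0000)
member 2 (1-2): L=5.3614, (cx,cy)=(0.3999,-0.9166)
member 3 (1-3): L=4.9290, (cx,cy)=(0.9927,0.1207)
member 4 (2-3): L=6.1568, (cx,cy)=(0.4465,0.8948)
member 5 (2-4): L=4.7190, (cx,cy)=(1.0000,0.0000)
member 6 (3-4): L=5.8506, (cx,cy)=(0.3367,-0.9416)
solve A·x = −loads:
  F[0-1] = -3559.2348 N (compression)
  F[0-2] = +1341.6862 N (tension)
  F[1-2] = +2213.0392 N (tension)
  F[1-3] = -253.8141 N (compression)
  F[2-3] = +343.0195 N (tension)
  F[2-4] = +98.8003 N (tension)
  F[3-4] = -293.4238 N (compression)
  Rx@0 = -36.4500 N
  Ry@0 = +3311.2703 N
  Ry@4 = +276.2897 N

98.800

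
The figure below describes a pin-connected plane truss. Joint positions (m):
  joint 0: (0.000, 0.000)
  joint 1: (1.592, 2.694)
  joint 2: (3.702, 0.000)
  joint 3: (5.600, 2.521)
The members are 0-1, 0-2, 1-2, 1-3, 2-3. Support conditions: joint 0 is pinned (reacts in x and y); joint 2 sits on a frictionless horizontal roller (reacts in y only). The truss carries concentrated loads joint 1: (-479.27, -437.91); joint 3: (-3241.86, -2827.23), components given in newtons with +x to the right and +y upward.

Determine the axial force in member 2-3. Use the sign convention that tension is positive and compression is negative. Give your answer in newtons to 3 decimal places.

N=4 nodes, M=5 members, R=3 reactions → 2N=8, M+R=8
member 0 (0-1): L=3.1292, (cx,cy)=(0.5088,0.8609)
member 1 (0-2): L=3.7020, (cx,cy)=(1.0000,0.0000)
member 2 (1-2): L=3.4219, (cx,cy)=(0.6166,-0.7873)
member 3 (1-3): L=4.0117, (cx,cy)=(0.9991,-0.0431)
member 4 (2-3): L=3.1556, (cx,cy)=(0.6015,0.7989)
solve A·x = −loads:
  F[0-1] = -1575.6598 N (compression)
  F[0-2] = -2919.5117 N (compression)
  F[1-2] = +1225.9307 N (tension)
  F[1-3] = -1079.2705 N (compression)
  F[2-3] = -3597.1797 N (compression)
  Rx@0 = +3721.1300 N
  Ry@0 = +1356.5073 N
  Ry@2 = +1908.6327 N

-3597.180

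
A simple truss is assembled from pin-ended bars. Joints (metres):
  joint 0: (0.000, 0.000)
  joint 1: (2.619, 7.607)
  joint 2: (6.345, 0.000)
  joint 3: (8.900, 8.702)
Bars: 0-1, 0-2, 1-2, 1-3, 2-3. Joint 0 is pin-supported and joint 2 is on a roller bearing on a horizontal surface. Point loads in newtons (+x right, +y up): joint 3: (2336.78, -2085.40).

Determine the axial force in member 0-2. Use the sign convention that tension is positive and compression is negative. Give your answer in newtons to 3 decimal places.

944.279

N=4 nodes, M=5 members, R=3 reactions → 2N=8, M+R=8
member 0 (0-1): L=8.0452, (cx,cy)=(0.3255,0.9455)
member 1 (0-2): L=6.3450, (cx,cy)=(1.0000,0.0000)
member 2 (1-2): L=8.4705, (cx,cy)=(0.4399,-0.8981)
member 3 (1-3): L=6.3757, (cx,cy)=(0.9851,0.1717)
member 4 (2-3): L=9.0693, (cx,cy)=(0.2817,0.9595)
solve A·x = −loads:
  F[0-1] = +4277.5789 N (tension)
  F[0-2] = +944.2792 N (tension)
  F[1-2] = -3900.3262 N (compression)
  F[1-3] = +3155.0523 N (tension)
  F[2-3] = -2738.1680 N (compression)
  Rx@0 = -2336.7800 N
  Ry@0 = -4044.5794 N
  Ry@2 = +6129.9794 N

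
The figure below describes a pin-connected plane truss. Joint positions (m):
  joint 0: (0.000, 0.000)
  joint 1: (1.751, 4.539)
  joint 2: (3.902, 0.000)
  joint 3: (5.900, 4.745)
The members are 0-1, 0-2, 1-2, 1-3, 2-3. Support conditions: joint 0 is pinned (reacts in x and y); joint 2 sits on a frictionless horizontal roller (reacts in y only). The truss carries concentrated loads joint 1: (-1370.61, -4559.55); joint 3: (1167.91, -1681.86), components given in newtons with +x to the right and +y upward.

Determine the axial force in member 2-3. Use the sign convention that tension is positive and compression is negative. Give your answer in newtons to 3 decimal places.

N=4 nodes, M=5 members, R=3 reactions → 2N=8, M+R=8
member 0 (0-1): L=4.8650, (cx,cy)=(0.3599,0.9330)
member 1 (0-2): L=3.9020, (cx,cy)=(1.0000,0.0000)
member 2 (1-2): L=5.0229, (cx,cy)=(0.4282,-0.9037)
member 3 (1-3): L=4.1541, (cx,cy)=(0.9988,0.0496)
member 4 (2-3): L=5.1485, (cx,cy)=(0.3881,0.9216)
solve A·x = −loads:
  F[0-1] = -1957.6124 N (compression)
  F[0-2] = +501.8751 N (tension)
  F[1-2] = -2919.2116 N (compression)
  F[1-3] = +1918.5196 N (tension)
  F[2-3] = -1928.1078 N (compression)
  Rx@0 = +202.7000 N
  Ry@0 = +1826.4228 N
  Ry@2 = +4414.9872 N

-1928.108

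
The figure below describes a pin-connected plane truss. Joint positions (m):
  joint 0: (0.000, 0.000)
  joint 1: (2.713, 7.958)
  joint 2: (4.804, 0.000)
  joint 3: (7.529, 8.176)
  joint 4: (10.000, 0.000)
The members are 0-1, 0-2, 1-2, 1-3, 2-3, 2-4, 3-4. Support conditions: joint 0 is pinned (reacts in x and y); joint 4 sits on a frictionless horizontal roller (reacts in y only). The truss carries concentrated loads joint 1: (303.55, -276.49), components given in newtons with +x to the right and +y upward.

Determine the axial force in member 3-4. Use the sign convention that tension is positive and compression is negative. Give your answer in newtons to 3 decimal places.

-330.719

N=5 nodes, M=7 members, R=3 reactions → 2N=10, M+R=10
member 0 (0-1): L=8.4077, (cx,cy)=(0.3227,0.9465)
member 1 (0-2): L=4.8040, (cx,cy)=(1.0000,0.0000)
member 2 (1-2): L=8.2281, (cx,cy)=(0.2541,-0.9672)
member 3 (1-3): L=4.8209, (cx,cy)=(0.9990,0.0452)
member 4 (2-3): L=8.6182, (cx,cy)=(0.3162,0.9487)
member 5 (2-4): L=5.1960, (cx,cy)=(1.0000,0.0000)
member 6 (3-4): L=8.5412, (cx,cy)=(0.2893,-0.9572)
solve A·x = −loads:
  F[0-1] = +42.3523 N (tension)
  F[0-2] = +289.8838 N (tension)
  F[1-2] = -336.8831 N (compression)
  F[1-3] = -204.4814 N (compression)
  F[2-3] = +343.4438 N (tension)
  F[2-4] = +95.6778 N (tension)
  F[3-4] = -330.7191 N (compression)
  Rx@0 = -303.5500 N
  Ry@0 = -40.0868 N
  Ry@4 = +316.5768 N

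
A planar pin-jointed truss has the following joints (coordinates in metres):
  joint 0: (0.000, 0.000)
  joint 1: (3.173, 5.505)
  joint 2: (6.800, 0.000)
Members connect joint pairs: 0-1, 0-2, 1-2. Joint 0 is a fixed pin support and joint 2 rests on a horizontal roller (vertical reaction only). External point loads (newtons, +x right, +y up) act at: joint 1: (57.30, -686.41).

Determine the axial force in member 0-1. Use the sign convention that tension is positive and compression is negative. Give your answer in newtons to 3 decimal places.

N=3 nodes, M=3 members, R=3 reactions → 2N=6, M+R=6
member 0 (0-1): L=6.3540, (cx,cy)=(0.4994,0.8664)
member 1 (0-2): L=6.8000, (cx,cy)=(1.0000,0.0000)
member 2 (1-2): L=6.5924, (cx,cy)=(0.5502,-0.8350)
solve A·x = −loads:
  F[0-1] = -369.0397 N (compression)
  F[0-2] = +241.5883 N (tension)
  F[1-2] = -439.1107 N (compression)
  Rx@0 = -57.3000 N
  Ry@0 = +319.7313 N
  Ry@2 = +366.6787 N

-369.040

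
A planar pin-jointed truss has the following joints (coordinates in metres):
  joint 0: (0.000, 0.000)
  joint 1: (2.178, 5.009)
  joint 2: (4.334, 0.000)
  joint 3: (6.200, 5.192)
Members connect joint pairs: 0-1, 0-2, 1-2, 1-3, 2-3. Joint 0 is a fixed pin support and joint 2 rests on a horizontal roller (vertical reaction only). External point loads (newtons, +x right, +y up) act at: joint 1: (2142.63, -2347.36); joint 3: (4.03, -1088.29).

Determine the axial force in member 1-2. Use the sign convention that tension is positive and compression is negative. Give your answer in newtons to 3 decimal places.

N=4 nodes, M=5 members, R=3 reactions → 2N=8, M+R=8
member 0 (0-1): L=5.4620, (cx,cy)=(0.3988,0.9171)
member 1 (0-2): L=4.3340, (cx,cy)=(1.0000,0.0000)
member 2 (1-2): L=5.4533, (cx,cy)=(0.3954,-0.9185)
member 3 (1-3): L=4.0262, (cx,cy)=(0.9990,0.0455)
member 4 (2-3): L=5.5171, (cx,cy)=(0.3382,0.9411)
solve A·x = −loads:
  F[0-1] = +1943.1722 N (tension)
  F[0-2] = +1371.8145 N (tension)
  F[1-2] = -4475.7335 N (compression)
  F[1-3] = +402.1454 N (tension)
  F[2-3] = -1175.8653 N (compression)
  Rx@0 = -2146.6600 N
  Ry@0 = -1782.0024 N
  Ry@2 = +5217.6524 N

-4475.734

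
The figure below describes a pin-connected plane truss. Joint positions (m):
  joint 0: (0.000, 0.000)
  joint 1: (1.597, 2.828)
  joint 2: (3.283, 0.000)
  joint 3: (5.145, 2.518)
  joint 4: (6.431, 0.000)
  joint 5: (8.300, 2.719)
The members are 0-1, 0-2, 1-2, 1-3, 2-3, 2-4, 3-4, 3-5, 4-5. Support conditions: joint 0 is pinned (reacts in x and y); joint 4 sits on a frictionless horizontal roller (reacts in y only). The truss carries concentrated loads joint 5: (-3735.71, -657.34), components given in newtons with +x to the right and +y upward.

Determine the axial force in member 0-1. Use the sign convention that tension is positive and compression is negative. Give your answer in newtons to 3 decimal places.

-1594.489

N=6 nodes, M=9 members, R=3 reactions → 2N=12, M+R=12
member 0 (0-1): L=3.2478, (cx,cy)=(0.4917,0.8708)
member 1 (0-2): L=3.2830, (cx,cy)=(1.0000,0.0000)
member 2 (1-2): L=3.2924, (cx,cy)=(0.5121,-0.8589)
member 3 (1-3): L=3.5615, (cx,cy)=(0.9962,-0.0870)
member 4 (2-3): L=3.1317, (cx,cy)=(0.5946,0.8040)
member 5 (2-4): L=3.1480, (cx,cy)=(1.0000,0.0000)
member 6 (3-4): L=2.8274, (cx,cy)=(0.4548,-0.8906)
member 7 (3-5): L=3.1614, (cx,cy)=(0.9980,0.0636)
member 8 (4-5): L=3.2994, (cx,cy)=(0.5665,0.8241)
solve A·x = −loads:
  F[0-1] = -1594.4886 N (compression)
  F[0-2] = -2951.6642 N (compression)
  F[1-2] = +1789.3866 N (tension)
  F[1-3] = -1706.8360 N (compression)
  F[2-3] = -1911.5508 N (compression)
  F[2-4] = -898.8000 N (compression)
  F[3-4] = +1313.3238 N (tension)
  F[3-5] = -3441.2204 N (compression)
  F[4-5] = -532.1639 N (compression)
  Rx@0 = +3735.7100 N
  Ry@0 = +1388.4041 N
  Ry@4 = -731.0641 N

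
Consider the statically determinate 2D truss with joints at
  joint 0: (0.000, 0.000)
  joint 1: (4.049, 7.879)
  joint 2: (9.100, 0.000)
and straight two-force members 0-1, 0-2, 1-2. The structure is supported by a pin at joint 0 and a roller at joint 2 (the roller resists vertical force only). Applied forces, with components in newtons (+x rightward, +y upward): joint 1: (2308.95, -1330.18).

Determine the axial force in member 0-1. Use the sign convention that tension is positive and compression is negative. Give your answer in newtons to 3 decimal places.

N=3 nodes, M=3 members, R=3 reactions → 2N=6, M+R=6
member 0 (0-1): L=8.8585, (cx,cy)=(0.4571,0.8894)
member 1 (0-2): L=9.1000, (cx,cy)=(1.0000,0.0000)
member 2 (1-2): L=9.3590, (cx,cy)=(0.5397,-0.8419)
solve A·x = −loads:
  F[0-1] = +1417.5645 N (tension)
  F[0-2] = +1661.0166 N (tension)
  F[1-2] = -3077.7047 N (compression)
  Rx@0 = -2308.9500 N
  Ry@0 = -1260.8217 N
  Ry@2 = +2591.0017 N

1417.565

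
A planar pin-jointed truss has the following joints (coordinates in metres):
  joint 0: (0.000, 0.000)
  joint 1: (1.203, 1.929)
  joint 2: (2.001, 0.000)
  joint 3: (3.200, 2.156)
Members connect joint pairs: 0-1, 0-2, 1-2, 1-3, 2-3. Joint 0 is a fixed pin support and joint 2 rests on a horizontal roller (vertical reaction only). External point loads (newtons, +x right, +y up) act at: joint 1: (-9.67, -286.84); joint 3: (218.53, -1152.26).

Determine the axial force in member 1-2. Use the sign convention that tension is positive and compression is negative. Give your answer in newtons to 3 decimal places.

-1065.683

N=4 nodes, M=5 members, R=3 reactions → 2N=8, M+R=8
member 0 (0-1): L=2.2734, (cx,cy)=(0.5292,0.8485)
member 1 (0-2): L=2.0010, (cx,cy)=(1.0000,0.0000)
member 2 (1-2): L=2.0875, (cx,cy)=(0.3823,-0.9241)
member 3 (1-3): L=2.0099, (cx,cy)=(0.9936,0.1129)
member 4 (2-3): L=2.4670, (cx,cy)=(0.4860,0.8739)
solve A·x = −loads:
  F[0-1] = +945.3887 N (tension)
  F[0-2] = -291.4098 N (compression)
  F[1-2] = -1065.6832 N (compression)
  F[1-3] = +923.2228 N (tension)
  F[2-3] = -1437.7667 N (compression)
  Rx@0 = -208.8600 N
  Ry@0 = -802.1782 N
  Ry@2 = +2241.2782 N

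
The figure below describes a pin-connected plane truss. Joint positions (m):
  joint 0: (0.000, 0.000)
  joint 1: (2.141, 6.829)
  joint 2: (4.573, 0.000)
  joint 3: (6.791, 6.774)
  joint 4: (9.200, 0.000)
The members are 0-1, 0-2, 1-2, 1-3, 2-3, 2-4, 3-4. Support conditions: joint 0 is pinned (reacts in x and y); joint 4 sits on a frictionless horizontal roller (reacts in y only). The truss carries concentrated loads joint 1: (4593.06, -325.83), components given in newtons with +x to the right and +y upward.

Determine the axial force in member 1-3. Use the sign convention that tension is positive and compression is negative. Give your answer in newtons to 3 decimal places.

-2371.541

N=5 nodes, M=7 members, R=3 reactions → 2N=10, M+R=10
member 0 (0-1): L=7.1568, (cx,cy)=(0.2992,0.9542)
member 1 (0-2): L=4.5730, (cx,cy)=(1.0000,0.0000)
member 2 (1-2): L=7.2491, (cx,cy)=(0.3355,-0.9420)
member 3 (1-3): L=4.6503, (cx,cy)=(0.9999,-0.0118)
member 4 (2-3): L=7.1279, (cx,cy)=(0.3112,0.9504)
member 5 (2-4): L=4.6270, (cx,cy)=(1.0000,0.0000)
member 6 (3-4): L=7.1896, (cx,cy)=(0.3351,-0.9422)
solve A·x = −loads:
  F[0-1] = +3310.9757 N (tension)
  F[0-2] = +3602.5552 N (tension)
  F[1-2] = -3669.8131 N (compression)
  F[1-3] = -2371.5406 N (compression)
  F[2-3] = +3637.7272 N (tension)
  F[2-4] = +1239.4134 N (tension)
  F[3-4] = -3698.9984 N (compression)
  Rx@0 = -4593.0600 N
  Ry@0 = -3159.3449 N
  Ry@4 = +3485.1749 N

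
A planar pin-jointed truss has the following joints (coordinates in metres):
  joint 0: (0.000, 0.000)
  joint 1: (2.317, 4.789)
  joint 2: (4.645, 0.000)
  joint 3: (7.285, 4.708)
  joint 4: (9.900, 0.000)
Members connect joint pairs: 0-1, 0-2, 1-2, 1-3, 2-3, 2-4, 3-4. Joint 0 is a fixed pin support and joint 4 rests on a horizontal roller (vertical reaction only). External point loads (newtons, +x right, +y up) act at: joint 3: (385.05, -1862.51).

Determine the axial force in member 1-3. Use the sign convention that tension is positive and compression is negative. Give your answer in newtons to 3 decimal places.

N=5 nodes, M=7 members, R=3 reactions → 2N=10, M+R=10
member 0 (0-1): L=5.3201, (cx,cy)=(0.4355,0.9002)
member 1 (0-2): L=4.6450, (cx,cy)=(1.0000,0.0000)
member 2 (1-2): L=5.3249, (cx,cy)=(0.4372,-0.8994)
member 3 (1-3): L=4.9687, (cx,cy)=(0.9999,-0.0163)
member 4 (2-3): L=5.3977, (cx,cy)=(0.4891,0.8722)
member 5 (2-4): L=5.2550, (cx,cy)=(1.0000,0.0000)
member 6 (3-4): L=5.3855, (cx,cy)=(0.4856,-0.8742)
solve A·x = −loads:
  F[0-1] = -343.1024 N (compression)
  F[0-2] = +534.4785 N (tension)
  F[1-2] = +348.8861 N (tension)
  F[1-3] = -301.9999 N (compression)
  F[2-3] = -359.7416 N (compression)
  F[2-4] = +862.9592 N (tension)
  F[3-4] = -1777.2303 N (compression)
  Rx@0 = -385.0500 N
  Ry@0 = +308.8534 N
  Ry@4 = +1553.6566 N

-302.000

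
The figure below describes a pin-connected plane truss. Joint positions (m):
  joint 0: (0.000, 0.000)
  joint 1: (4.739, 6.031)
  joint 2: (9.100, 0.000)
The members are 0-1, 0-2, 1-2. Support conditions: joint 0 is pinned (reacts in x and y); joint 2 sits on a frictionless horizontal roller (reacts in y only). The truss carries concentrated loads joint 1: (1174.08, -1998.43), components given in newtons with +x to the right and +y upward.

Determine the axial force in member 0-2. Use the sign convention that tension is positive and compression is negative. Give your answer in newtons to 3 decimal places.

1315.198

N=3 nodes, M=3 members, R=3 reactions → 2N=6, M+R=6
member 0 (0-1): L=7.6701, (cx,cy)=(0.6179,0.7863)
member 1 (0-2): L=9.1000, (cx,cy)=(1.0000,0.0000)
member 2 (1-2): L=7.4425, (cx,cy)=(0.5860,-0.8103)
solve A·x = −loads:
  F[0-1] = -228.4012 N (compression)
  F[0-2] = +1315.1977 N (tension)
  F[1-2] = -2244.5313 N (compression)
  Rx@0 = -1174.0800 N
  Ry@0 = +179.5909 N
  Ry@2 = +1818.8391 N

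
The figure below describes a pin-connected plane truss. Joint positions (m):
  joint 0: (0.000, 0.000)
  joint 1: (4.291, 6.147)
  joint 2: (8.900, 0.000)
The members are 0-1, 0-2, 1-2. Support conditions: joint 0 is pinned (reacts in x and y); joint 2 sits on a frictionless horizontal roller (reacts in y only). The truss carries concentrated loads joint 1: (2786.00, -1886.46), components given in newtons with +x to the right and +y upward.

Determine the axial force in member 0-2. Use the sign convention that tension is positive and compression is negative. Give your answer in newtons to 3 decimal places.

N=3 nodes, M=3 members, R=3 reactions → 2N=6, M+R=6
member 0 (0-1): L=7.4966, (cx,cy)=(0.5724,0.8200)
member 1 (0-2): L=8.9000, (cx,cy)=(1.0000,0.0000)
member 2 (1-2): L=7.6830, (cx,cy)=(0.5999,-0.8001)
solve A·x = −loads:
  F[0-1] = +1155.2596 N (tension)
  F[0-2] = +2124.7335 N (tension)
  F[1-2] = -3541.8371 N (compression)
  Rx@0 = -2786.0000 N
  Ry@0 = -947.2863 N
  Ry@2 = +2833.7463 N

2124.733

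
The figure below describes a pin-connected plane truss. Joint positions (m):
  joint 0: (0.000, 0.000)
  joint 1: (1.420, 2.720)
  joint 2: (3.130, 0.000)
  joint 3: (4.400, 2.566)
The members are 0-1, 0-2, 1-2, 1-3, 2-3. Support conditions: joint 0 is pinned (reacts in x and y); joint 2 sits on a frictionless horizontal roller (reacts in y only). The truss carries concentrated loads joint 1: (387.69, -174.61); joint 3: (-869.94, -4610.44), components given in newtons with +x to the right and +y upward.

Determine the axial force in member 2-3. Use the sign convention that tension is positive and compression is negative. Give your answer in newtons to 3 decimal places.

N=4 nodes, M=5 members, R=3 reactions → 2N=8, M+R=8
member 0 (0-1): L=3.0684, (cx,cy)=(0.4628,0.8865)
member 1 (0-2): L=3.1300, (cx,cy)=(1.0000,0.0000)
member 2 (1-2): L=3.2129, (cx,cy)=(0.5322,-0.8466)
member 3 (1-3): L=2.9840, (cx,cy)=(0.9987,-0.0516)
member 4 (2-3): L=2.8631, (cx,cy)=(0.4436,0.8962)
solve A·x = −loads:
  F[0-1] = +1578.1924 N (tension)
  F[0-2] = -1212.6197 N (compression)
  F[1-2] = -1942.8069 N (compression)
  F[1-3] = +1378.5472 N (tension)
  F[2-3] = -5064.8427 N (compression)
  Rx@0 = +482.2500 N
  Ry@0 = -1399.0180 N
  Ry@2 = +6184.0680 N

-5064.843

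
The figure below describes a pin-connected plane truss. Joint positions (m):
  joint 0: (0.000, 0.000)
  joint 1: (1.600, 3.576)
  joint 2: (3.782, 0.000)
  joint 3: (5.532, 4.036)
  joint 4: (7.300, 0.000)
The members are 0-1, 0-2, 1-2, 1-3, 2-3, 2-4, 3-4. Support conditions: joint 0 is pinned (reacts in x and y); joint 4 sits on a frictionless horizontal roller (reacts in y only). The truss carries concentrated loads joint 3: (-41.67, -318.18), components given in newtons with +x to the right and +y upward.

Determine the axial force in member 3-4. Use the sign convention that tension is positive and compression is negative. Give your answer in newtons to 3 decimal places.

-238.088

N=5 nodes, M=7 members, R=3 reactions → 2N=10, M+R=10
member 0 (0-1): L=3.9176, (cx,cy)=(0.4084,0.9128)
member 1 (0-2): L=3.7820, (cx,cy)=(1.0000,0.0000)
member 2 (1-2): L=4.1891, (cx,cy)=(0.5209,-0.8536)
member 3 (1-3): L=3.9588, (cx,cy)=(0.9932,0.1162)
member 4 (2-3): L=4.3991, (cx,cy)=(0.3978,0.9175)
member 5 (2-4): L=3.5180, (cx,cy)=(1.0000,0.0000)
member 6 (3-4): L=4.4063, (cx,cy)=(0.4012,-0.9160)
solve A·x = −loads:
  F[0-1] = -109.6616 N (compression)
  F[0-2] = +3.1170 N (tension)
  F[1-2] = +103.7200 N (tension)
  F[1-3] = -99.4856 N (compression)
  F[2-3] = -96.5038 N (compression)
  F[2-4] = +95.5320 N (tension)
  F[3-4] = -238.0876 N (compression)
  Rx@0 = +41.6700 N
  Ry@0 = +100.0990 N
  Ry@4 = +218.0810 N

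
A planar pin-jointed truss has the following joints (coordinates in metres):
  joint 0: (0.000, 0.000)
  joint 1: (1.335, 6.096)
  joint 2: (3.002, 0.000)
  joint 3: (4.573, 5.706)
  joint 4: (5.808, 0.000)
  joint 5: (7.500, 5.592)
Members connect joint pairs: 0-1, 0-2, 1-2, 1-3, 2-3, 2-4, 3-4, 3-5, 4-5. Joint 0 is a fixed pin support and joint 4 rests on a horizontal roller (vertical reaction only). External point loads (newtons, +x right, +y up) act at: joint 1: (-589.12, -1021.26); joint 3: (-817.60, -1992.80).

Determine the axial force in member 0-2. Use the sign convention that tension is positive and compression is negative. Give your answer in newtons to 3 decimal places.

N=6 nodes, M=9 members, R=3 reactions → 2N=12, M+R=12
member 0 (0-1): L=6.2405, (cx,cy)=(0.2139,0.9768)
member 1 (0-2): L=3.0020, (cx,cy)=(1.0000,0.0000)
member 2 (1-2): L=6.3198, (cx,cy)=(0.2638,-0.9646)
member 3 (1-3): L=3.2614, (cx,cy)=(0.9928,-0.1196)
member 4 (2-3): L=5.9183, (cx,cy)=(0.2654,0.9641)
member 5 (2-4): L=2.8060, (cx,cy)=(1.0000,0.0000)
member 6 (3-4): L=5.8381, (cx,cy)=(0.2115,-0.9774)
member 7 (3-5): L=2.9292, (cx,cy)=(0.9992,-0.0389)
member 8 (4-5): L=5.8424, (cx,cy)=(0.2896,0.9571)
solve A·x = −loads:
  F[0-1] = -2694.2077 N (compression)
  F[0-2] = -830.3582 N (compression)
  F[1-2] = +1724.9298 N (tension)
  F[1-3] = -445.4285 N (compression)
  F[2-3] = -1725.7514 N (compression)
  F[2-4] = +82.7281 N (tension)
  F[3-4] = -391.0740 N (compression)
  F[3-5] = -0.0000 N (tension)
  F[4-5] = +0.0000 N (tension)
  Rx@0 = +1406.7200 N
  Ry@0 = +2631.8363 N
  Ry@4 = +382.2237 N

-830.358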